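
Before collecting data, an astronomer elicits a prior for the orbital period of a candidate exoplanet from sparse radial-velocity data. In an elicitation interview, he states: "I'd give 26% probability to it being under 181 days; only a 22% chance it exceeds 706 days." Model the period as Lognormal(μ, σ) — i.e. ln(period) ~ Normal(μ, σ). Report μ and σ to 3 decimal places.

μ ≈ 5.817, σ ≈ 0.962

If T ~ Lognormal(μ,σ) then ln T ~ Normal(μ,σ), so the p-quantile of ln T is μ + z_p·σ.
ln(181) = 5.198 and ln(706) = 6.56; z_{0.26} = -0.6433, z_{0.78} = 0.7722.
σ = (6.56 − 5.198)/(0.7722 − (-0.6433)) = 0.962.
μ = 5.198 − (-0.6433)·0.962 = 5.817.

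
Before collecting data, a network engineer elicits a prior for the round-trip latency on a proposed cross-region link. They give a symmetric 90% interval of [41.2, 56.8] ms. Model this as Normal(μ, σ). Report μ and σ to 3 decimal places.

A symmetric 90% interval runs μ ± z·σ with z = 1.645.
Half-width = 7.8, so σ = 7.8/1.645 = 4.742.
μ is the interval midpoint, 49.000.

μ = 49.000, σ = 4.742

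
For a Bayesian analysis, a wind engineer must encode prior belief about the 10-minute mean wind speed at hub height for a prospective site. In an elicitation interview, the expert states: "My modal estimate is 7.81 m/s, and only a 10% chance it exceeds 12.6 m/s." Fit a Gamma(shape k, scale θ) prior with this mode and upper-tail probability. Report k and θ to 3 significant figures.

Gamma(k,θ) with k>1 has mode (k−1)θ, so θ = 7.81/(k−1).
Need P(X < 12.6) = 0.9 with θ tied to k this way. Start at k = 2, θ = 7.81: P(X<12.6) ≈ 0.479.
Too low — raise k to concentrate. Iterating converges to k ≈ 9.22.
Then θ = 7.81/(9.22−1) ≈ 0.95.

k ≈ 9.22, θ ≈ 0.95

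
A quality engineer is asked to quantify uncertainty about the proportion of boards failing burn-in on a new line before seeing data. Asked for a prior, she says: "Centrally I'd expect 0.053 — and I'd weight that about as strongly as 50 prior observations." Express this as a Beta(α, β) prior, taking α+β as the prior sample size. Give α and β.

α = 2.65, β = 47.35

Under the effective-sample-size interpretation, Beta(α, β) has prior mean α/(α+β) and prior sample size α+β.
So α+β = 50 and α/(α+β) = 0.053, giving α = 0.053·50 = 2.65 and β = 50 − 2.65 = 47.35.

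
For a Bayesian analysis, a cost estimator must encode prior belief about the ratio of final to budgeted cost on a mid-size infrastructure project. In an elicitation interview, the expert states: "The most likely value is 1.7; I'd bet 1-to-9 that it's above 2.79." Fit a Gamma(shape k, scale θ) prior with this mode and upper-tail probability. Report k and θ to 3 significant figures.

Gamma(k,θ) with k>1 has mode (k−1)θ, so θ = 1.7/(k−1).
Need P(X < 2.79) = 0.9 with θ tied to k this way. Start at k = 2, θ = 1.7: P(X<2.79) ≈ 0.488.
Too low — raise k to concentrate. Iterating converges to k ≈ 8.68.
Then θ = 1.7/(8.68−1) ≈ 0.221.

k ≈ 8.68, θ ≈ 0.221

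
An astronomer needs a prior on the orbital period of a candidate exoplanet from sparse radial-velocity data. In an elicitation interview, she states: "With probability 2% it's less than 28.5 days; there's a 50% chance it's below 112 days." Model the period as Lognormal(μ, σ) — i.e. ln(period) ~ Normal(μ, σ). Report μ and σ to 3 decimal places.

If T ~ Lognormal(μ,σ) then ln T ~ Normal(μ,σ), so the p-quantile of ln T is μ + z_p·σ.
ln(28.5) = 3.35 and ln(112) = 4.718; z_{0.02} = -2.054, z_{0.5} = 0.
σ = (4.718 − 3.35)/(0 − (-2.054)) = 0.666.
μ = 3.35 − (-2.054)·0.666 = 4.718.

μ ≈ 4.718, σ ≈ 0.666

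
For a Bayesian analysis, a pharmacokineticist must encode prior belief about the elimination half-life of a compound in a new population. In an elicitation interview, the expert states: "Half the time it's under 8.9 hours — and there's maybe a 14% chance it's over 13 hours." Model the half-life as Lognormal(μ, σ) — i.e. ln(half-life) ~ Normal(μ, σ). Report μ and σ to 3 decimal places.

μ ≈ 2.186, σ ≈ 0.351

If T ~ Lognormal(μ,σ) then ln T ~ Normal(μ,σ), so the p-quantile of ln T is μ + z_p·σ.
ln(8.9) = 2.186 and ln(13) = 2.565; z_{0.5} = 0, z_{0.86} = 1.08.
σ = (2.565 − 2.186)/(1.08 − (0)) = 0.351.
μ = 2.186 − (0)·0.351 = 2.186.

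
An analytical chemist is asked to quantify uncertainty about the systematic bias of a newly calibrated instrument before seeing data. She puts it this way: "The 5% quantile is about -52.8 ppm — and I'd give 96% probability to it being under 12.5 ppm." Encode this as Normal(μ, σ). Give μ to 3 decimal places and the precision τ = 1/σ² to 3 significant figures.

μ = -21.168, τ = 0.0027

For Normal(μ,σ), the p-quantile is μ + z_p·σ. Here z_{0.05} = -1.645, z_{0.96} = 1.751.
So -52.8 = μ − 1.645σ and 12.5 = μ + 1.751σ.
Subtracting: σ = (12.5 − -52.8)/(1.751 − (-1.645)) = 19.231.
Then μ = -52.8 − (-1.645)·19.231 = -21.168.
Precision τ = 1/σ² = 1/19.23² = 0.0027.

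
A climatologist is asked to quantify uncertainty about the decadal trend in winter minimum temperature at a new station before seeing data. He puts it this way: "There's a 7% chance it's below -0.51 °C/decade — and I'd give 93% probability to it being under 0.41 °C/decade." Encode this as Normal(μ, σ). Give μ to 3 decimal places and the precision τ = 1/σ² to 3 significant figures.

For Normal(μ,σ), the p-quantile is μ + z_p·σ. Here z_{0.07} = -1.476, z_{0.93} = 1.476.
So -0.51 = μ − 1.476σ and 0.41 = μ + 1.476σ.
Subtracting: σ = (0.41 − -0.51)/(1.476 − (-1.476)) = 0.312.
Then μ = -0.51 − (-1.476)·0.312 = -0.050.
Precision τ = 1/σ² = 1/0.3117² = 10.3.

μ = -0.050, τ = 10.3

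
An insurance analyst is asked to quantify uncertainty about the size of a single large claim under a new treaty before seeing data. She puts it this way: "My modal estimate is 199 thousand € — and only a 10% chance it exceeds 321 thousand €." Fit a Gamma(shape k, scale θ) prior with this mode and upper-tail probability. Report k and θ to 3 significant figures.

k ≈ 9.23, θ ≈ 24.2

Gamma(k,θ) with k>1 has mode (k−1)θ, so θ = 199/(k−1).
Need P(X < 321) = 0.9 with θ tied to k this way. Start at k = 2, θ = 199: P(X<321) ≈ 0.479.
Too low — raise k to concentrate. Iterating converges to k ≈ 9.23.
Then θ = 199/(9.23−1) ≈ 24.2.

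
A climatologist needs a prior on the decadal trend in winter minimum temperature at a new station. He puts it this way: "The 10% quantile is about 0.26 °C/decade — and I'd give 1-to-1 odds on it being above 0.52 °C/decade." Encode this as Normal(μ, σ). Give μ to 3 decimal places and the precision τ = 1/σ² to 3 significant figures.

μ = 0.520, τ = 24.3

For Normal(μ,σ), the p-quantile is μ + z_p·σ. Here z_{0.1} = -1.282, z_{0.5} = 0.
So 0.26 = μ − 1.282σ and 0.52 = μ + 0σ.
Subtracting: σ = (0.52 − 0.26)/(0 − (-1.282)) = 0.203.
Then μ = 0.26 − (-1.282)·0.203 = 0.520.
Precision τ = 1/σ² = 1/0.2029² = 24.3.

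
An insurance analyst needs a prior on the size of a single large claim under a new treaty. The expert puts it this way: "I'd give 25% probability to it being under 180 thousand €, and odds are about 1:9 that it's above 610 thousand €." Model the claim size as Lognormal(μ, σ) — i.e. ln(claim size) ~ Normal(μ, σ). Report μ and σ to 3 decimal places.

If T ~ Lognormal(μ,σ) then ln T ~ Normal(μ,σ), so the p-quantile of ln T is μ + z_p·σ.
ln(180) = 5.193 and ln(610) = 6.413; z_{0.25} = -0.6745, z_{0.9} = 1.282.
σ = (6.413 − 5.193)/(1.282 − (-0.6745)) = 0.624.
μ = 5.193 − (-0.6745)·0.624 = 5.614.

μ ≈ 5.614, σ ≈ 0.624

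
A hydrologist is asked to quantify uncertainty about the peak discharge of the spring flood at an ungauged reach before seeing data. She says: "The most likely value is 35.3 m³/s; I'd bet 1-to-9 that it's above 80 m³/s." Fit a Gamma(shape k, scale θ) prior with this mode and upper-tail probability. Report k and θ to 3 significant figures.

k ≈ 3.87, θ ≈ 12.3

Gamma(k,θ) with k>1 has mode (k−1)θ, so θ = 35.3/(k−1).
Need P(X < 80) = 0.9 with θ tied to k this way. Start at k = 2, θ = 35.3: P(X<80) ≈ 0.661.
Too low — raise k to concentrate. Iterating converges to k ≈ 3.87.
Then θ = 35.3/(3.87−1) ≈ 12.3.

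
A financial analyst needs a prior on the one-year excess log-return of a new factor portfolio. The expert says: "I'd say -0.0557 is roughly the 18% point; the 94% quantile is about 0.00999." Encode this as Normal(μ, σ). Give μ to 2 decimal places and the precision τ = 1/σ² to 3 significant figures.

μ = -0.03, τ = 1410

For Normal(μ,σ), the p-quantile is μ + z_p·σ. Here z_{0.18} = -0.9154, z_{0.94} = 1.555.
So -0.0557 = μ − 0.9154σ and 0.00999 = μ + 1.555σ.
Subtracting: σ = (0.00999 − -0.0557)/(1.555 − (-0.9154)) = 0.03.
Then μ = -0.0557 − (-0.9154)·0.03 = -0.03.
Precision τ = 1/σ² = 1/0.02659² = 1410.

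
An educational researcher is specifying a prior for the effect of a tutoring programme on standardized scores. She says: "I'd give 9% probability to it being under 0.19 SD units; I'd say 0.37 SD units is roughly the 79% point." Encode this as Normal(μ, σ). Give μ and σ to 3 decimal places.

For Normal(μ,σ), the p-quantile is μ + z_p·σ. Here z_{0.09} = -1.341, z_{0.79} = 0.8064.
So 0.19 = μ − 1.341σ and 0.37 = μ + 0.8064σ.
Subtracting: σ = (0.37 − 0.19)/(0.8064 − (-1.341)) = 0.084.
Then μ = 0.19 − (-1.341)·0.084 = 0.302.

μ = 0.302, σ = 0.084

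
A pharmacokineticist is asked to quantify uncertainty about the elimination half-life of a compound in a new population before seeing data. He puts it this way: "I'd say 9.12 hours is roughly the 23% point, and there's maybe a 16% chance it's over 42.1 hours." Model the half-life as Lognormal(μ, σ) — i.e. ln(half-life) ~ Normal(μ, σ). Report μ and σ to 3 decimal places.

μ ≈ 2.862, σ ≈ 0.882

If T ~ Lognormal(μ,σ) then ln T ~ Normal(μ,σ), so the p-quantile of ln T is μ + z_p·σ.
ln(9.12) = 2.21 and ln(42.1) = 3.74; z_{0.23} = -0.7388, z_{0.84} = 0.9945.
σ = (3.74 − 2.21)/(0.9945 − (-0.7388)) = 0.882.
μ = 2.21 − (-0.7388)·0.882 = 2.862.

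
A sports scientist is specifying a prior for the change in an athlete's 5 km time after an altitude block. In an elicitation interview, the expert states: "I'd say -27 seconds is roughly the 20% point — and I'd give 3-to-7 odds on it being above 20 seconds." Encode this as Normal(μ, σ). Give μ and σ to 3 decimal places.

The p-quantile of Normal(μ,σ) is μ + z_p·σ, with z_{0.2} = -0.8416 and z_{0.7} = 0.5244.
Eliminate σ: μ = (z₂·x₁ − z₁·x₂)/(z₂ − z₁) = (0.5244·-27 − (-0.8416)·20)/1.366 = 1.957.
Then σ = (x₂ − x₁)/(z₂ − z₁) = (20 − -27)/1.366 = 34.406.

μ = 1.957, σ = 34.406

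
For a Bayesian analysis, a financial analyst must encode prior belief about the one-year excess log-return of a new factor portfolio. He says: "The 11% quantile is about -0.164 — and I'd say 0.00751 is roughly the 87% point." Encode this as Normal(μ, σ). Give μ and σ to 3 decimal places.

The p-quantile of Normal(μ,σ) is μ + z_p·σ, with z_{0.11} = -1.227 and z_{0.87} = 1.126.
Eliminate σ: μ = (z₂·x₁ − z₁·x₂)/(z₂ − z₁) = (1.126·-0.164 − (-1.227)·0.00751)/2.353 = -0.075.
Then σ = (x₂ − x₁)/(z₂ − z₁) = (0.00751 − -0.164)/2.353 = 0.073.

μ = -0.075, σ = 0.073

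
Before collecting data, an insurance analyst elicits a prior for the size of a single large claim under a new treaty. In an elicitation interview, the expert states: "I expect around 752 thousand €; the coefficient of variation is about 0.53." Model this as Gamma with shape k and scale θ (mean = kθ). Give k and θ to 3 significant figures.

For Gamma(k, scale θ): mean = kθ, variance = kθ², so CV = 1/√k.
CV = 0.53, hence k = 1/CV² = 3.56.
Then θ = mean/k = 752/3.56 = 211.

k ≈ 3.56, θ ≈ 211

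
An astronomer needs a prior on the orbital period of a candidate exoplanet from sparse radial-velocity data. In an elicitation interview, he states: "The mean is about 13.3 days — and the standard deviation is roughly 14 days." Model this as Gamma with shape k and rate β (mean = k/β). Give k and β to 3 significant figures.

k ≈ 0.903, β ≈ 0.0679

For Gamma(k, rate β): mean = k/β, variance = k/β², so CV = 1/√k.
CV = SD/mean = 14/13.3 = 1.053, hence k = 1/CV² = 0.903.
Then β = k/mean = 0.903/13.3 = 0.0679.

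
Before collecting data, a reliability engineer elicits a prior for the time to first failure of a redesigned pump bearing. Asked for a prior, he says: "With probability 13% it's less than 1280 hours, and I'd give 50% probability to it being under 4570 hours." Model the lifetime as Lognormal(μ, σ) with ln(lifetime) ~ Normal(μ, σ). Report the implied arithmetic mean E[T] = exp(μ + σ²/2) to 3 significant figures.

If T ~ Lognormal(μ,σ) then ln T ~ Normal(μ,σ), so the p-quantile of ln T is μ + z_p·σ.
ln(1280) = 7.155 and ln(4570) = 8.427; z_{0.13} = -1.126, z_{0.5} = 0.
σ = (8.427 − 7.155)/(0 − (-1.126)) = 1.130.
μ = 7.155 − (-1.126)·1.130 = 8.427.
E[T] = exp(μ + σ²/2) = exp(8.427 + 0.6383) = 8650 hours.

E[T] ≈ 8650 hours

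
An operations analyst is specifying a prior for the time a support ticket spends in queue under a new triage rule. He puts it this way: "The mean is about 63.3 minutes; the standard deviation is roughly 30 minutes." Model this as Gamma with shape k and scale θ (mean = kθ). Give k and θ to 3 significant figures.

k ≈ 4.45, θ ≈ 14.2

For Gamma(k, scale θ): mean = kθ, variance = kθ², so CV = 1/√k.
CV = SD/mean = 30/63.3 = 0.4739, hence k = 1/CV² = 4.45.
Then θ = mean/k = 63.3/4.45 = 14.2.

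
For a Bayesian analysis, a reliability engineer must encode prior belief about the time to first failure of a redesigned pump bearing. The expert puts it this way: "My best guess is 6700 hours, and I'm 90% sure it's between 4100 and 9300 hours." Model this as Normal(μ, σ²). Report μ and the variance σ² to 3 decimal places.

A symmetric 90% interval runs μ ± z·σ with z = 1.645.
Half-width = 2600, so σ = 2600/1.645 = 1580.6878 and σ² = 2498573.804.
μ is the stated best guess, 6700.000.

μ = 6700.000, σ² = 2498573.804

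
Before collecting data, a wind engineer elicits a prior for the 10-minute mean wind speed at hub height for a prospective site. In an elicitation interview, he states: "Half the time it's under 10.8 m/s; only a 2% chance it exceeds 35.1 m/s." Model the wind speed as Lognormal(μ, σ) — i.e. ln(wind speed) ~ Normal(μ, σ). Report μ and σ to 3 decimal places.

If T ~ Lognormal(μ,σ) then ln T ~ Normal(μ,σ), so the p-quantile of ln T is μ + z_p·σ.
ln(10.8) = 2.38 and ln(35.1) = 3.558; z_{0.5} = 0, z_{0.98} = 2.054.
σ = (3.558 − 2.38)/(2.054 − (0)) = 0.574.
μ = 2.38 − (0)·0.574 = 2.380.

μ ≈ 2.380, σ ≈ 0.574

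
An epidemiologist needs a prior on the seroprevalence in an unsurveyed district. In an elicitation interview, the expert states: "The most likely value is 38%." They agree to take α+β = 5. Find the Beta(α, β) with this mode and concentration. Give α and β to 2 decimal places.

For α,β > 1 the Beta mode is (α−1)/(α+β−2). With α+β = 5, the mode is (α−1)/3.
Set (α−1)/3 = 0.38 → α = 1 + 0.38·3 = 2.14.
β = 5 − α = 2.86.

α = 2.14, β = 2.86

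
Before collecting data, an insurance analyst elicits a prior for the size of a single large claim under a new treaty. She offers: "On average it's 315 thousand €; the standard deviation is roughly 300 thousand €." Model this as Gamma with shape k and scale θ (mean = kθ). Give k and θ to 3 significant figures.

For Gamma(k, scale θ): mean = kθ, variance = kθ², so CV = 1/√k.
CV = SD/mean = 300/315 = 0.9524, hence k = 1/CV² = 1.1.
Then θ = mean/k = 315/1.1 = 286.

k ≈ 1.1, θ ≈ 286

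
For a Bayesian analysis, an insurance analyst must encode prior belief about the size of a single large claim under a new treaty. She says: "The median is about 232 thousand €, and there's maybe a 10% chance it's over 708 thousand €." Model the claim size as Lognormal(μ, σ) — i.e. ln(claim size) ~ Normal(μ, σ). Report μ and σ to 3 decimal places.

If T ~ Lognormal(μ,σ) then ln T ~ Normal(μ,σ), so the p-quantile of ln T is μ + z_p·σ.
ln(232) = 5.447 and ln(708) = 6.562; z_{0.5} = 0, z_{0.9} = 1.282.
σ = (6.562 − 5.447)/(1.282 − (0)) = 0.871.
μ = 5.447 − (0)·0.871 = 5.447.

μ ≈ 5.447, σ ≈ 0.871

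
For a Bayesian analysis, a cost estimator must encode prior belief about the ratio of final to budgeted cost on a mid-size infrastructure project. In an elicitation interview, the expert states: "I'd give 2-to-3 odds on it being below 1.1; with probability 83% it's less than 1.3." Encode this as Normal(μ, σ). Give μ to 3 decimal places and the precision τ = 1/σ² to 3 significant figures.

The p-quantile of Normal(μ,σ) is μ + z_p·σ, with z_{0.4} = -0.2533 and z_{0.83} = 0.9542.
Eliminate σ: μ = (z₂·x₁ − z₁·x₂)/(z₂ − z₁) = (0.9542·1.1 − (-0.2533)·1.3)/1.208 = 1.142.
Then σ = (x₂ − x₁)/(z₂ − z₁) = (1.3 − 1.1)/1.208 = 0.166.
Precision τ = 1/σ² = 1/0.1656² = 36.5.

μ = 1.142, τ = 36.5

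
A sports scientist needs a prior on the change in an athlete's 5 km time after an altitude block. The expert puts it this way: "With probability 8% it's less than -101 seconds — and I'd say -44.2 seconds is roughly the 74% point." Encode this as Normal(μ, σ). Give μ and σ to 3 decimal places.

μ = -62.039, σ = 27.729

The p-quantile of Normal(μ,σ) is μ + z_p·σ, with z_{0.08} = -1.405 and z_{0.74} = 0.6433.
Eliminate σ: μ = (z₂·x₁ − z₁·x₂)/(z₂ − z₁) = (0.6433·-101 − (-1.405)·-44.2)/2.048 = -62.039.
Then σ = (x₂ − x₁)/(z₂ − z₁) = (-44.2 − -101)/2.048 = 27.729.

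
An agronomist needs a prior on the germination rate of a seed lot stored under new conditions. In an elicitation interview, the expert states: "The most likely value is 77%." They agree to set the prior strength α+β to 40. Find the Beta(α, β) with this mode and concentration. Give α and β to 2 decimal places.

α = 30.26, β = 9.74

For α,β > 1 the Beta mode is (α−1)/(α+β−2). With α+β = 40, the mode is (α−1)/38.
Set (α−1)/38 = 0.77 → α = 1 + 0.77·38 = 30.26.
β = 40 − α = 9.74.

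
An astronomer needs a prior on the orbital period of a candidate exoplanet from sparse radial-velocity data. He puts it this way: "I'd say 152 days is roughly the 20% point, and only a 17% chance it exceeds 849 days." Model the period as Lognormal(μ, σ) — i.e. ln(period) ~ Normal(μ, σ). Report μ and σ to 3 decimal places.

If T ~ Lognormal(μ,σ) then ln T ~ Normal(μ,σ), so the p-quantile of ln T is μ + z_p·σ.
ln(152) = 5.024 and ln(849) = 6.744; z_{0.2} = -0.8416, z_{0.83} = 0.9542.
σ = (6.744 − 5.024)/(0.9542 − (-0.8416)) = 0.958.
μ = 5.024 − (-0.8416)·0.958 = 5.830.

μ ≈ 5.830, σ ≈ 0.958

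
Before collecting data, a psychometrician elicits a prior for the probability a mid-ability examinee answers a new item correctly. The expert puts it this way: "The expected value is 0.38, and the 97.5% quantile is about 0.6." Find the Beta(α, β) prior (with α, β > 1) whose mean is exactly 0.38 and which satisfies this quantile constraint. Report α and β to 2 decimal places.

With mean 0.38 fixed, write α = 0.38s, β = 0.62s where s = α+β.
Need P(θ < 0.6) = 0.975 under Beta(0.38s, 0.62s). Normal approximation: (q−m)/√(m(1−m)/s) ≈ z_{0.975} = 1.96, so s ≈ 0.38·0.62·(1.96)²/(0.6−0.38)² = 18.7.
At s = 18.7: P(θ<0.6) ≈ 0.973. Adjusting to match 0.975 gives s ≈ 19.33.
So α = 0.38·19.33 ≈ 7.34, β = 0.62·19.33 ≈ 11.98.

α ≈ 7.34, β ≈ 11.98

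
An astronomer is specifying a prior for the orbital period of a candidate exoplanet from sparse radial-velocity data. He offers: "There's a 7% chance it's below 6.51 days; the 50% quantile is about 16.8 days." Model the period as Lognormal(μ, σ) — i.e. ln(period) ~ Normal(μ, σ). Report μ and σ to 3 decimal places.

μ ≈ 2.821, σ ≈ 0.642

If T ~ Lognormal(μ,σ) then ln T ~ Normal(μ,σ), so the p-quantile of ln T is μ + z_p·σ.
ln(6.51) = 1.873 and ln(16.8) = 2.821; z_{0.07} = -1.476, z_{0.5} = 0.
σ = (2.821 − 1.873)/(0 − (-1.476)) = 0.642.
μ = 1.873 − (-1.476)·0.642 = 2.821.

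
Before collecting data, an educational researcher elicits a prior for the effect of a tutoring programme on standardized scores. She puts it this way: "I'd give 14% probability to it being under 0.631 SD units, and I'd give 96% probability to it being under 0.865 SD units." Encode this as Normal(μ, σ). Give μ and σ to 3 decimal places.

For Normal(μ,σ), the p-quantile is μ + z_p·σ. Here z_{0.14} = -1.08, z_{0.96} = 1.751.
So 0.631 = μ − 1.08σ and 0.865 = μ + 1.751σ.
Subtracting: σ = (0.865 − 0.631)/(1.751 − (-1.08)) = 0.083.
Then μ = 0.631 − (-1.08)·0.083 = 0.720.

μ = 0.720, σ = 0.083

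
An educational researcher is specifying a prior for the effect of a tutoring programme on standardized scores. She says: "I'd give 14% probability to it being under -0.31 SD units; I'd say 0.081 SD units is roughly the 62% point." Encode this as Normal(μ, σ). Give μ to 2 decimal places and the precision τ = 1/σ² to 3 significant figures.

The p-quantile of Normal(μ,σ) is μ + z_p·σ, with z_{0.14} = -1.08 and z_{0.62} = 0.3055.
Eliminate σ: μ = (z₂·x₁ − z₁·x₂)/(z₂ − z₁) = (0.3055·-0.31 − (-1.08)·0.081)/1.386 = -0.01.
Then σ = (x₂ − x₁)/(z₂ − z₁) = (0.081 − -0.31)/1.386 = 0.28.
Precision τ = 1/σ² = 1/0.2821² = 12.6.

μ = -0.01, τ = 12.6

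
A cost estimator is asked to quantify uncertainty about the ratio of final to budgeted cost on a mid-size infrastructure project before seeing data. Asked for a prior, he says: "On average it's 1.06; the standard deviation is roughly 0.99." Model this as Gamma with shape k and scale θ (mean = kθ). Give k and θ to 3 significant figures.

For Gamma(k, scale θ): mean = kθ, variance = kθ², so CV = 1/√k.
CV = SD/mean = 0.99/1.06 = 0.934, hence k = 1/CV² = 1.15.
Then θ = mean/k = 1.06/1.15 = 0.925.

k ≈ 1.15, θ ≈ 0.925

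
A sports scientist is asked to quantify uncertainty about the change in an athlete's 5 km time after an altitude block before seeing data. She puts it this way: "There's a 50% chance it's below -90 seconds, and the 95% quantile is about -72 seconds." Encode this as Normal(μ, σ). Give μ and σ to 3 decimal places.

The p-quantile of Normal(μ,σ) is μ + z_p·σ, with z_{0.5} = 0 and z_{0.95} = 1.645.
Eliminate σ: μ = (z₂·x₁ − z₁·x₂)/(z₂ − z₁) = (1.645·-90 − (0)·-72)/1.645 = -90.000.
Then σ = (x₂ − x₁)/(z₂ − z₁) = (-72 − -90)/1.645 = 10.943.

μ = -90.000, σ = 10.943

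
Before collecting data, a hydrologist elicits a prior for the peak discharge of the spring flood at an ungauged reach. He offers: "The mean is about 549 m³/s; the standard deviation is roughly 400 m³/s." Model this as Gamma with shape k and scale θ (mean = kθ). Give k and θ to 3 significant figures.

k ≈ 1.88, θ ≈ 291

For Gamma(k, scale θ): mean = kθ, variance = kθ², so CV = 1/√k.
CV = SD/mean = 400/549 = 0.7286, hence k = 1/CV² = 1.88.
Then θ = mean/k = 549/1.88 = 291.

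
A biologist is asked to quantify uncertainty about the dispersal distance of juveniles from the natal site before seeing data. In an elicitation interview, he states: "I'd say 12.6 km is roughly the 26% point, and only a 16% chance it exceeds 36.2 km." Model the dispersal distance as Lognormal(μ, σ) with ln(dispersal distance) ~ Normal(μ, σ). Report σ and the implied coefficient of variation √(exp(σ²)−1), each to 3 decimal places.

σ ≈ 0.644, CV ≈ 0.717

If T ~ Lognormal(μ,σ) then ln T ~ Normal(μ,σ), so the p-quantile of ln T is μ + z_p·σ.
ln(12.6) = 2.534 and ln(36.2) = 3.589; z_{0.26} = -0.6433, z_{0.84} = 0.9945.
σ = (3.589 − 2.534)/(0.9945 − (-0.6433)) = 0.644.
μ = 2.534 − (-0.6433)·0.644 = 2.948.
CV = √(exp(σ²)−1) = √(exp(0.4152)−1) = 0.717.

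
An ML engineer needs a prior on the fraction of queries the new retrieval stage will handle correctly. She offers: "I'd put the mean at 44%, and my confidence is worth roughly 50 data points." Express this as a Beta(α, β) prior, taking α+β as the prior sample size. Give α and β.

Under the effective-sample-size interpretation, Beta(α, β) has prior mean α/(α+β) and prior sample size α+β.
So α+β = 50 and α/(α+β) = 0.44, giving α = 0.44·50 = 22 and β = 50 − 22 = 28.

α = 22, β = 28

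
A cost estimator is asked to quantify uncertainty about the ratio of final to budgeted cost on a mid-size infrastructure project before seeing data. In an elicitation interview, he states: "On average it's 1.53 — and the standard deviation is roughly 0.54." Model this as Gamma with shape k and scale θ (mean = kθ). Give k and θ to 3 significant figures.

For Gamma(k, scale θ): mean = kθ, variance = kθ², so CV = 1/√k.
CV = SD/mean = 0.54/1.53 = 0.3529, hence k = 1/CV² = 8.03.
Then θ = mean/k = 1.53/8.03 = 0.191.

k ≈ 8.03, θ ≈ 0.191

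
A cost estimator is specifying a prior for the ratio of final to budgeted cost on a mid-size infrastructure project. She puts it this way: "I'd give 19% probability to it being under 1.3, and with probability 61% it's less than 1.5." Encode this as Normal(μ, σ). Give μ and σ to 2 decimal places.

μ = 1.45, σ = 0.17

The p-quantile of Normal(μ,σ) is μ + z_p·σ, with z_{0.19} = -0.8779 and z_{0.61} = 0.2793.
Eliminate σ: μ = (z₂·x₁ − z₁·x₂)/(z₂ − z₁) = (0.2793·1.3 − (-0.8779)·1.5)/1.157 = 1.45.
Then σ = (x₂ − x₁)/(z₂ − z₁) = (1.5 − 1.3)/1.157 = 0.17.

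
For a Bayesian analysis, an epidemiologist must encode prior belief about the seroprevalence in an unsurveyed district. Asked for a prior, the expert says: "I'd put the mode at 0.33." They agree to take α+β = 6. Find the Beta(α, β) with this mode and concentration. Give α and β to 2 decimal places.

α = 2.32, β = 3.68

For α,β > 1 the Beta mode is (α−1)/(α+β−2). With α+β = 6, the mode is (α−1)/4.
Set (α−1)/4 = 0.33 → α = 1 + 0.33·4 = 2.32.
β = 6 − α = 3.68.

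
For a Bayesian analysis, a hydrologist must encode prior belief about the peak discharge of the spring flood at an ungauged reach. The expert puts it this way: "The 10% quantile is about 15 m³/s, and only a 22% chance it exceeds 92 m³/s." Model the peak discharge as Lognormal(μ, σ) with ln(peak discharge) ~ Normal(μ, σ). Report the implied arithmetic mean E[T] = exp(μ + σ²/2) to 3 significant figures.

E[T] ≈ 68.7 m³/s

If T ~ Lognormal(μ,σ) then ln T ~ Normal(μ,σ), so the p-quantile of ln T is μ + z_p·σ.
ln(15) = 2.708 and ln(92) = 4.522; z_{0.1} = -1.282, z_{0.78} = 0.7722.
σ = (4.522 − 2.708)/(0.7722 − (-1.282)) = 0.883.
μ = 2.708 − (-1.282)·0.883 = 3.840.
E[T] = exp(μ + σ²/2) = exp(3.840 + 0.3900) = 68.7 m³/s.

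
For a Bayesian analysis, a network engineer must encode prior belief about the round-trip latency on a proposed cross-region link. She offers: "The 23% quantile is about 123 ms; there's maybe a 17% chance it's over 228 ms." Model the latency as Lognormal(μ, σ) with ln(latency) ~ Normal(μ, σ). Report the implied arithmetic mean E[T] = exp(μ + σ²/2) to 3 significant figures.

If T ~ Lognormal(μ,σ) then ln T ~ Normal(μ,σ), so the p-quantile of ln T is μ + z_p·σ.
ln(123) = 4.812 and ln(228) = 5.429; z_{0.23} = -0.7388, z_{0.83} = 0.9542.
σ = (5.429 − 4.812)/(0.9542 − (-0.7388)) = 0.365.
μ = 4.812 − (-0.7388)·0.365 = 5.082.
E[T] = exp(μ + σ²/2) = exp(5.082 + 0.0664) = 172 ms.

E[T] ≈ 172 ms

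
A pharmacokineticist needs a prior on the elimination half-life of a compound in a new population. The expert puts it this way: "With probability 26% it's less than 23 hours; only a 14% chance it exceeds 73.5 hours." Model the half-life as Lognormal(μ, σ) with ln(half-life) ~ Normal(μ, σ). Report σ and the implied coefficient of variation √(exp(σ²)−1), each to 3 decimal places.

σ ≈ 0.674, CV ≈ 0.758

If T ~ Lognormal(μ,σ) then ln T ~ Normal(μ,σ), so the p-quantile of ln T is μ + z_p·σ.
ln(23) = 3.135 and ln(73.5) = 4.297; z_{0.26} = -0.6433, z_{0.86} = 1.08.
σ = (4.297 − 3.135)/(1.08 − (-0.6433)) = 0.674.
μ = 3.135 − (-0.6433)·0.674 = 3.569.
CV = √(exp(σ²)−1) = √(exp(0.4543)−1) = 0.758.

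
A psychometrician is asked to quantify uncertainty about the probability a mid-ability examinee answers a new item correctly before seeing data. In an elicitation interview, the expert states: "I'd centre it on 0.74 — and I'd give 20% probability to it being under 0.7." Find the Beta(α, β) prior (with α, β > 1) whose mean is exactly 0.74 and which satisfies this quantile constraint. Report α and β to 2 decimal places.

With mean 0.74 fixed, write α = 0.74s, β = 0.26s where s = α+β.
Need P(θ < 0.7) = 0.2 under Beta(0.74s, 0.26s). Normal approximation: (q−m)/√(m(1−m)/s) ≈ z_{0.2} = -0.842, so s ≈ 0.74·0.26·(-0.842)²/(0.7−0.74)² = 85.2.
At s = 85.2: P(θ<0.7) ≈ 0.197. Adjusting to match 0.2 gives s ≈ 82.58.
So α = 0.74·82.58 ≈ 61.11, β = 0.26·82.58 ≈ 21.47.

α ≈ 61.11, β ≈ 21.47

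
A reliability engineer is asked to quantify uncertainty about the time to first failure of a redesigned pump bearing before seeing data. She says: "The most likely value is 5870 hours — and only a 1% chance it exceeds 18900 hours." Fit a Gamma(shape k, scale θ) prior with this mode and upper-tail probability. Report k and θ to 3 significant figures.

Gamma(k,θ) with k>1 has mode (k−1)θ, so θ = 5870/(k−1).
Need P(X < 18900) = 0.99 with θ tied to k this way. Start at k = 2, θ = 5870: P(X<18900) ≈ 0.831.
Too low — raise k to concentrate. Iterating converges to k ≈ 4.24.
Then θ = 5870/(4.24−1) ≈ 1810.

k ≈ 4.24, θ ≈ 1810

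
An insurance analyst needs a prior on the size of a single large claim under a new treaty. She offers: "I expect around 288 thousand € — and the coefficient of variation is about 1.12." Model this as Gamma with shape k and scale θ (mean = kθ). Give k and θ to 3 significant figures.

For Gamma(k, scale θ): mean = kθ, variance = kθ², so CV = 1/√k.
CV = 1.12, hence k = 1/CV² = 0.797.
Then θ = mean/k = 288/0.797 = 361.

k ≈ 0.797, θ ≈ 361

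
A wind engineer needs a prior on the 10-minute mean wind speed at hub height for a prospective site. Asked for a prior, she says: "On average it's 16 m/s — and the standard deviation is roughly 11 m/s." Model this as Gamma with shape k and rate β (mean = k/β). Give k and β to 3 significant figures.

k ≈ 2.12, β ≈ 0.132

For Gamma(k, rate β): mean = k/β, variance = k/β², so CV = 1/√k.
CV = SD/mean = 11/16 = 0.6875, hence k = 1/CV² = 2.12.
Then β = k/mean = 2.12/16 = 0.132.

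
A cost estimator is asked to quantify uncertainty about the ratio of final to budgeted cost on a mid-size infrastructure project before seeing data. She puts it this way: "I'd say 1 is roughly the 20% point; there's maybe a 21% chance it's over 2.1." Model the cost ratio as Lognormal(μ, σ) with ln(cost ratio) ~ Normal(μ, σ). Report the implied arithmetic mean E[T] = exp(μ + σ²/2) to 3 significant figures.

If T ~ Lognormal(μ,σ) then ln T ~ Normal(μ,σ), so the p-quantile of ln T is μ + z_p·σ.
ln(1) = 0 and ln(2.1) = 0.7419; z_{0.2} = -0.8416, z_{0.79} = 0.8064.
σ = (0.7419 − 0)/(0.8064 − (-0.8416)) = 0.450.
μ = 0 − (-0.8416)·0.450 = 0.379.
E[T] = exp(μ + σ²/2) = exp(0.379 + 0.1013) = 1.62.

E[T] ≈ 1.62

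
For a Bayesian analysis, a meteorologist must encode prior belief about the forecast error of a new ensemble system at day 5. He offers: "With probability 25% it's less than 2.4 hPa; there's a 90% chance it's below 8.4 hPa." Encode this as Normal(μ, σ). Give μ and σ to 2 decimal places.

For Normal(μ,σ), the p-quantile is μ + z_p·σ. Here z_{0.25} = -0.6745, z_{0.9} = 1.282.
So 2.4 = μ − 0.6745σ and 8.4 = μ + 1.282σ.
Subtracting: σ = (8.4 − 2.4)/(1.282 − (-0.6745)) = 3.07.
Then μ = 2.4 − (-0.6745)·3.07 = 4.47.

μ = 4.47, σ = 3.07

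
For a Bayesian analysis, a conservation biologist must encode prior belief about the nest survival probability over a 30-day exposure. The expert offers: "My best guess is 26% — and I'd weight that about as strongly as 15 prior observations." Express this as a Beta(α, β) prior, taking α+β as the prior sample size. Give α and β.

Under the effective-sample-size interpretation, Beta(α, β) has prior mean α/(α+β) and prior sample size α+β.
So α+β = 15 and α/(α+β) = 0.26, giving α = 0.26·15 = 3.9 and β = 15 − 3.9 = 11.1.

α = 3.9, β = 11.1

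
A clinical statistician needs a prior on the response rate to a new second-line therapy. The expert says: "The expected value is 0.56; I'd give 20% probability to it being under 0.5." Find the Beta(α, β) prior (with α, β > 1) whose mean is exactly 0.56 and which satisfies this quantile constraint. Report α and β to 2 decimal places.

α ≈ 27.01, β ≈ 21.22

With mean 0.56 fixed, write α = 0.56s, β = 0.44s where s = α+β.
Need P(θ < 0.5) = 0.2 under Beta(0.56s, 0.44s). Normal approximation: (q−m)/√(m(1−m)/s) ≈ z_{0.2} = -0.842, so s ≈ 0.56·0.44·(-0.842)²/(0.5−0.56)² = 48.5.
At s = 48.5: P(θ<0.5) ≈ 0.199. Adjusting to match 0.2 gives s ≈ 48.22.
So α = 0.56·48.22 ≈ 27.01, β = 0.44·48.22 ≈ 21.22.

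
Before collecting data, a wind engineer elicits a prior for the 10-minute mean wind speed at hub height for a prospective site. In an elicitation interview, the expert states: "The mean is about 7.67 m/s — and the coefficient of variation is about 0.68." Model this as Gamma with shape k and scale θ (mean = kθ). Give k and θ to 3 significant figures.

k ≈ 2.16, θ ≈ 3.55

For Gamma(k, scale θ): mean = kθ, variance = kθ², so CV = 1/√k.
CV = 0.68, hence k = 1/CV² = 2.16.
Then θ = mean/k = 7.67/2.16 = 3.55.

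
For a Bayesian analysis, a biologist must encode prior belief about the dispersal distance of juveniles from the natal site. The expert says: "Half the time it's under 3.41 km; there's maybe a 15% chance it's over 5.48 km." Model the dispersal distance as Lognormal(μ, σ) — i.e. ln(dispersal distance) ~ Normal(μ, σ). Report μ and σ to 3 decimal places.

μ ≈ 1.227, σ ≈ 0.458

If T ~ Lognormal(μ,σ) then ln T ~ Normal(μ,σ), so the p-quantile of ln T is μ + z_p·σ.
ln(3.41) = 1.227 and ln(5.48) = 1.701; z_{0.5} = 0, z_{0.85} = 1.036.
σ = (1.701 − 1.227)/(1.036 − (0)) = 0.458.
μ = 1.227 − (0)·0.458 = 1.227.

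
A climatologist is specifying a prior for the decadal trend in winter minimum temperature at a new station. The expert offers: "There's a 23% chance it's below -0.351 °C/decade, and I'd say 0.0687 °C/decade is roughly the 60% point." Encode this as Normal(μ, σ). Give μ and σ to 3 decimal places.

μ = -0.038, σ = 0.423

The p-quantile of Normal(μ,σ) is μ + z_p·σ, with z_{0.23} = -0.7388 and z_{0.6} = 0.2533.
Eliminate σ: μ = (z₂·x₁ − z₁·x₂)/(z₂ − z₁) = (0.2533·-0.351 − (-0.7388)·0.0687)/0.9922 = -0.038.
Then σ = (x₂ − x₁)/(z₂ − z₁) = (0.0687 − -0.351)/0.9922 = 0.423.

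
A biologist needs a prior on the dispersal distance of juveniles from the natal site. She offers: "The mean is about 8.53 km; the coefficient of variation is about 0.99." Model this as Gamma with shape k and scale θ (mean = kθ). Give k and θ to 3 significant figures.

k ≈ 1.02, θ ≈ 8.36

For Gamma(k, scale θ): mean = kθ, variance = kθ², so CV = 1/√k.
CV = 0.99, hence k = 1/CV² = 1.02.
Then θ = mean/k = 8.53/1.02 = 8.36.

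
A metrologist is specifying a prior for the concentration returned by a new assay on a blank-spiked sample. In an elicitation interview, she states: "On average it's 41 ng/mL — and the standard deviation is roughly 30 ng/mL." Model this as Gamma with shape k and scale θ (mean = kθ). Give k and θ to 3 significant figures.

For Gamma(k, scale θ): mean = kθ, variance = kθ², so CV = 1/√k.
CV = SD/mean = 30/41 = 0.7317, hence k = 1/CV² = 1.87.
Then θ = mean/k = 41/1.87 = 22.

k ≈ 1.87, θ ≈ 22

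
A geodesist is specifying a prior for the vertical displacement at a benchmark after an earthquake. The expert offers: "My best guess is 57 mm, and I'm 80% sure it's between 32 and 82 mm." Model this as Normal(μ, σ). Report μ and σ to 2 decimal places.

A symmetric 80% interval runs μ ± z·σ with z = 1.282.
Half-width = 25, so σ = 25/1.282 = 19.51.
μ is the stated best guess, 57.00.

μ = 57.00, σ = 19.51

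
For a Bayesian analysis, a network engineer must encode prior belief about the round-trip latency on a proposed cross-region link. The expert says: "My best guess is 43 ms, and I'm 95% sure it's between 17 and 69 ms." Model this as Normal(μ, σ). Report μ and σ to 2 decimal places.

μ = 43.00, σ = 13.27

A symmetric 95% interval runs μ ± z·σ with z = 1.96.
Half-width = 26, so σ = 26/1.96 = 13.27.
μ is the stated best guess, 43.00.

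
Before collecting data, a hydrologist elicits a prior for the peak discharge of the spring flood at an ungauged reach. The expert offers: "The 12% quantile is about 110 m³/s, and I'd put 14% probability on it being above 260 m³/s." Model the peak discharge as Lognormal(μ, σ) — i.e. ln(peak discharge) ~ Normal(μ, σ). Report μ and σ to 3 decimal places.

μ ≈ 5.149, σ ≈ 0.381

If T ~ Lognormal(μ,σ) then ln T ~ Normal(μ,σ), so the p-quantile of ln T is μ + z_p·σ.
ln(110) = 4.7 and ln(260) = 5.561; z_{0.12} = -1.175, z_{0.86} = 1.08.
σ = (5.561 − 4.7)/(1.08 − (-1.175)) = 0.381.
μ = 4.7 − (-1.175)·0.381 = 5.149.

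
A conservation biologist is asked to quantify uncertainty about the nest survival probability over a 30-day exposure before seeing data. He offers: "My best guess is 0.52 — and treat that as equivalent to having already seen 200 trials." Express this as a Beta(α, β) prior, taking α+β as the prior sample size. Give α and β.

α = 104, β = 96

Under the effective-sample-size interpretation, Beta(α, β) has prior mean α/(α+β) and prior sample size α+β.
So α+β = 200 and α/(α+β) = 0.52, giving α = 0.52·200 = 104 and β = 200 − 104 = 96.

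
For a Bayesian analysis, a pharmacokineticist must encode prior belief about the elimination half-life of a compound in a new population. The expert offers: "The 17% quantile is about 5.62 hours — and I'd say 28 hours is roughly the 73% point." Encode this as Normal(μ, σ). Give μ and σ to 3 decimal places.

The p-quantile of Normal(μ,σ) is μ + z_p·σ, with z_{0.17} = -0.9542 and z_{0.73} = 0.6128.
Eliminate σ: μ = (z₂·x₁ − z₁·x₂)/(z₂ − z₁) = (0.6128·5.62 − (-0.9542)·28)/1.567 = 19.248.
Then σ = (x₂ − x₁)/(z₂ − z₁) = (28 − 5.62)/1.567 = 14.282.

μ = 19.248, σ = 14.282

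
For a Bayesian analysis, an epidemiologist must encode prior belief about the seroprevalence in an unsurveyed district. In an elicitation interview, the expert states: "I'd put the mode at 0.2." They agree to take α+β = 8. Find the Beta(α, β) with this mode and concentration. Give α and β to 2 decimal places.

α = 2.20, β = 5.80

For α,β > 1 the Beta mode is (α−1)/(α+β−2). With α+β = 8, the mode is (α−1)/6.
Set (α−1)/6 = 0.2 → α = 1 + 0.2·6 = 2.20.
β = 8 − α = 5.80.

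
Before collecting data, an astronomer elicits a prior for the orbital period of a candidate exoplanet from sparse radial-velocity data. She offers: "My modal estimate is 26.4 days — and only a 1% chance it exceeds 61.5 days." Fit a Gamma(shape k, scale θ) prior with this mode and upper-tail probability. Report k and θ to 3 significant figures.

k ≈ 7.66, θ ≈ 3.96

Gamma(k,θ) with k>1 has mode (k−1)θ, so θ = 26.4/(k−1).
Need P(X < 61.5) = 0.99 with θ tied to k this way. Start at k = 2, θ = 26.4: P(X<61.5) ≈ 0.676.
Too low — raise k to concentrate. Iterating converges to k ≈ 7.66.
Then θ = 26.4/(7.66−1) ≈ 3.96.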